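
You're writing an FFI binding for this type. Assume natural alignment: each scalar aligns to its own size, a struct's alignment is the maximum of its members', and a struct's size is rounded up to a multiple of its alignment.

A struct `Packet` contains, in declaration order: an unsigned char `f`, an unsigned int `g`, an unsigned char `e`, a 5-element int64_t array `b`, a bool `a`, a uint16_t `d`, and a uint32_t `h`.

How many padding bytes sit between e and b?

7

@0: f [1B, align 1] → 1
+3 pad (align 4)
@4: g [4B, align 4] → 8
@8: e [1B, align 1] → 9
+7 pad (align 8)
@16: b [40B, align 8] → 56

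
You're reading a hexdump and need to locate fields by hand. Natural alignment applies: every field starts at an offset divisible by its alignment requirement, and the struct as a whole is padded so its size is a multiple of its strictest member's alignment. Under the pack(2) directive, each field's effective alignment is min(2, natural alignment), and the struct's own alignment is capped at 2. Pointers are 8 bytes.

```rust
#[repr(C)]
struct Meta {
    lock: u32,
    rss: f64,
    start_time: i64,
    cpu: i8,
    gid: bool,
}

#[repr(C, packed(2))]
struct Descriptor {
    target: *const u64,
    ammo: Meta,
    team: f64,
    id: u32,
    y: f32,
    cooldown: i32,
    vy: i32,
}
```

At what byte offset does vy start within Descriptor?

Meta: lock at 0 (size 4, align 4) → ends 4; pad 4 to align 8 for rss; rss at 8 (size 8, align 8) → ends 16; start_time at 16 (size 8, align 8) → ends 24; cpu at 24 (size 1, align 1) → ends 25; gid at 25 (size 1, align 1) → ends 26; tail pad 6 to reach multiple of 8; total 32 bytes, alignment 8
target at 0 (size 8, align 2) → ends 8
ammo at 8 (size 32, align 2) → ends 40
team at 40 (size 8, align 2) → ends 48
id at 48 (size 4, align 2) → ends 52
y at 52 (size 4, align 2) → ends 56
cooldown at 56 (size 4, align 2) → ends 60
vy at 60 (size 4, align 2) → ends 64

60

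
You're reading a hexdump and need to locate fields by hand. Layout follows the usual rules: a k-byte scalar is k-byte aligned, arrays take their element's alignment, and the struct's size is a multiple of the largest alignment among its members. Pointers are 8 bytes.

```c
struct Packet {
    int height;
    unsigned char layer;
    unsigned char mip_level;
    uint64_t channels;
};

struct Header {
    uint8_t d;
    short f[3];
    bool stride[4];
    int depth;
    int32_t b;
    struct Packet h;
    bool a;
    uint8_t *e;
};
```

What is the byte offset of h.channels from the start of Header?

Packet: height at 0 (size 4, align 4) → ends 4; layer at 4 (size 1, align 1) → ends 5; mip_level at 5 (size 1, align 1) → ends 6; pad 2 to align 8 for channels; channels at 8 (size 8, align 8) → ends 16; total 16 bytes, alignment 8
d at 0 (size 1, align 1) → ends 1
pad 1 to align 2 for f
f at 2 (size 6, align 2) → ends 8
stride at 8 (size 4, align 1) → ends 12
depth at 12 (size 4, align 4) → ends 16
b at 16 (size 4, align 4) → ends 20
pad 4 to align 8 for h
h at 24 (size 16, align 8) → ends 40
within Packet: channels at 8
24 + 8 = 32

32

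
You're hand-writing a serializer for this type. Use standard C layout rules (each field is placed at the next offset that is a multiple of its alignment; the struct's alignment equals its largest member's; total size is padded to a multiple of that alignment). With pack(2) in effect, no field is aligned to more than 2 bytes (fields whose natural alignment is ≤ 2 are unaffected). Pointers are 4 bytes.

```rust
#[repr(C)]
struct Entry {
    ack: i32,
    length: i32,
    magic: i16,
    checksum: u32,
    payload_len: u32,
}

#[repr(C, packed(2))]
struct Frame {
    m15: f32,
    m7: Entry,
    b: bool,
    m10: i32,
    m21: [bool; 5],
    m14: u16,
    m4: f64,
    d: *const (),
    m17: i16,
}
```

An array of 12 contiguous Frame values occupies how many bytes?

624

Entry: 0..4  ack  (4B, 4-aligned); 4..8  length  (4B, 4-aligned); 8..10  magic  (2B, 2-aligned); 10..12  -- padding (2B); 12..16  checksum  (4B, 4-aligned); 16..20  payload_len  (4B, 4-aligned); sizeof = 20, alignof = 4
0..4  m15  (4B, 2-aligned)
4..24  m7  (20B, 2-aligned)
24..25  b  (1B, 1-aligned)
25..26  -- padding (1B)
26..30  m10  (4B, 2-aligned)
30..35  m21  (5B, 1-aligned)
35..36  -- padding (1B)
36..38  m14  (2B, 2-aligned)
38..46  m4  (8B, 2-aligned)
46..50  d  (4B, 2-aligned)
50..52  m17  (2B, 2-aligned)
sizeof = 52, alignof = 2
array of 12: 12 × 52 = 624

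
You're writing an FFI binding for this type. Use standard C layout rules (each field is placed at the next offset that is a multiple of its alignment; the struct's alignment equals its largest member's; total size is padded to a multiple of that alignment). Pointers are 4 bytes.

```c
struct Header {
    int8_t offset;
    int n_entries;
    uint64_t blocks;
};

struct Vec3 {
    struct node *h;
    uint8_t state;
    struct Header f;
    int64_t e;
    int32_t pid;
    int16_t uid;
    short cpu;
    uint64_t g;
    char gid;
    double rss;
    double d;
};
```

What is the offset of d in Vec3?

64

Header: @0: offset [1B, align 1] → 1; +3 pad (align 4); @4: n_entries [4B, align 4] → 8; @8: blocks [8B, align 8] → 16; size 16, align 8
@0: h [4B, align 4] → 4
@4: state [1B, align 1] → 5
+3 pad (align 8)
@8: f [16B, align 8] → 24
@24: e [8B, align 8] → 32
@32: pid [4B, align 4] → 36
@36: uid [2B, align 2] → 38
@38: cpu [2B, align 2] → 40
@40: g [8B, align 8] → 48
@48: gid [1B, align 1] → 49
+7 pad (align 8)
@56: rss [8B, align 8] → 64
@64: d [8B, align 8] → 72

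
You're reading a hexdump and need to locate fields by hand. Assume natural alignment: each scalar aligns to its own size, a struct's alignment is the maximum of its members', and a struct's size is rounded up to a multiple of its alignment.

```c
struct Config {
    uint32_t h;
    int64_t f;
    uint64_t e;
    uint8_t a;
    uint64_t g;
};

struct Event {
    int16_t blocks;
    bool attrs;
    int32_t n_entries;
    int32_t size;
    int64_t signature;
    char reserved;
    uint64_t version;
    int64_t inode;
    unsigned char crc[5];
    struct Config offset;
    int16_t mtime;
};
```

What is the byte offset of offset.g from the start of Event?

88

Config: @0: h [4B, align 4] → 4; +4 pad (align 8); @8: f [8B, align 8] → 16; @16: e [8B, align 8] → 24; @24: a [1B, align 1] → 25; +7 pad (align 8); @32: g [8B, align 8] → 40; size 40, align 8
@0: blocks [2B, align 2] → 2
@2: attrs [1B, align 1] → 3
+1 pad (align 4)
@4: n_entries [4B, align 4] → 8
@8: size [4B, align 4] → 12
+4 pad (align 8)
@16: signature [8B, align 8] → 24
@24: reserved [1B, align 1] → 25
+7 pad (align 8)
@32: version [8B, align 8] → 40
@40: inode [8B, align 8] → 48
@48: crc [5B, align 1] → 53
+3 pad (align 8)
@56: offset [40B, align 8] → 96
within Config: g at 32
56 + 32 = 88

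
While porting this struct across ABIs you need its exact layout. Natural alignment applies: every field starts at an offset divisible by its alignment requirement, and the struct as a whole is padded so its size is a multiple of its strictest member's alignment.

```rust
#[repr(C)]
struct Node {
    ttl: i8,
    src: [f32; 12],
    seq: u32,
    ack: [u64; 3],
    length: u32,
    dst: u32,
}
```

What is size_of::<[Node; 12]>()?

1056

@0: ttl [1B, align 1] → 1
+3 pad (align 4)
@4: src [48B, align 4] → 52
@52: seq [4B, align 4] → 56
@56: ack [24B, align 8] → 80
@80: length [4B, align 4] → 84
@84: dst [4B, align 4] → 88
size 88, align 8
array of 12: 12 × 88 = 1056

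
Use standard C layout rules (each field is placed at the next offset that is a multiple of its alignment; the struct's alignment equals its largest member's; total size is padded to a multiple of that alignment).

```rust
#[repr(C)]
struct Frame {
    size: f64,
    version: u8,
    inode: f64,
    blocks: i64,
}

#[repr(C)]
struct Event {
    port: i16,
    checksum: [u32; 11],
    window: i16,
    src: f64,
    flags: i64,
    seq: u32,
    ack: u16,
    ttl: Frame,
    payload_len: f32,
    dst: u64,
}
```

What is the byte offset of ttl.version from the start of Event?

88

Frame: 0..8  size  (8B, 8-aligned); 8..9  version  (1B, 1-aligned); 9..16  -- padding (7B); 16..24  inode  (8B, 8-aligned); 24..32  blocks  (8B, 8-aligned); sizeof = 32, alignof = 8
0..2  port  (2B, 2-aligned)
2..4  -- padding (2B)
4..48  checksum  (44B, 4-aligned)
48..50  window  (2B, 2-aligned)
50..56  -- padding (6B)
56..64  src  (8B, 8-aligned)
64..72  flags  (8B, 8-aligned)
72..76  seq  (4B, 4-aligned)
76..78  ack  (2B, 2-aligned)
78..80  -- padding (2B)
80..112  ttl  (32B, 8-aligned)
within Frame: version at 8
80 + 8 = 88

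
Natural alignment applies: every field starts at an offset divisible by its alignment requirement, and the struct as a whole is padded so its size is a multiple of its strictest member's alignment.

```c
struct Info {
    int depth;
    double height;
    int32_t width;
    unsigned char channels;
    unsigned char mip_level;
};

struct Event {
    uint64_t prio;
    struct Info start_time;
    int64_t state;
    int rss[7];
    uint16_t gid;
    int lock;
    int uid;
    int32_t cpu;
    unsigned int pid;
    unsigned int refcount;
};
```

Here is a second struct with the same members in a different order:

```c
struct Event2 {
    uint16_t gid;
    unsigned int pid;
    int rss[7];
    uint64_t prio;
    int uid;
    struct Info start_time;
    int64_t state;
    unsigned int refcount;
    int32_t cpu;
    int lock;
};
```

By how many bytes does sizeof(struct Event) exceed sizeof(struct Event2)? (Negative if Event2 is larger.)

-8

Info: depth at 0 (size 4, align 4) → ends 4; pad 4 to align 8 for height; height at 8 (size 8, align 8) → ends 16; width at 16 (size 4, align 4) → ends 20; channels at 20 (size 1, align 1) → ends 21; mip_level at 21 (size 1, align 1) → ends 22; tail pad 2 to reach multiple of 8; total 24 bytes, alignment 8
prio at 0 (size 8, align 8) → ends 8
start_time at 8 (size 24, align 8) → ends 32
state at 32 (size 8, align 8) → ends 40
rss at 40 (size 28, align 4) → ends 68
gid at 68 (size 2, align 2) → ends 70
pad 2 to align 4 for lock
lock at 72 (size 4, align 4) → ends 76
uid at 76 (size 4, align 4) → ends 80
cpu at 80 (size 4, align 4) → ends 84
pid at 84 (size 4, align 4) → ends 88
refcount at 88 (size 4, align 4) → ends 92
tail pad 4 to reach multiple of 8
total 96 bytes, alignment 8
— Event2 —
gid at 0 (size 2, align 2) → ends 2
pad 2 to align 4 for pid
pid at 4 (size 4, align 4) → ends 8
rss at 8 (size 28, align 4) → ends 36
pad 4 to align 8 for prio
prio at 40 (size 8, align 8) → ends 48
uid at 48 (size 4, align 4) → ends 52
pad 4 to align 8 for start_time
start_time at 56 (size 24, align 8) → ends 80
state at 80 (size 8, align 8) → ends 88
refcount at 88 (size 4, align 4) → ends 92
cpu at 92 (size 4, align 4) → ends 96
lock at 96 (size 4, align 4) → ends 100
tail pad 4 to reach multiple of 8
total 104 bytes, alignment 8
96 − 104 = -8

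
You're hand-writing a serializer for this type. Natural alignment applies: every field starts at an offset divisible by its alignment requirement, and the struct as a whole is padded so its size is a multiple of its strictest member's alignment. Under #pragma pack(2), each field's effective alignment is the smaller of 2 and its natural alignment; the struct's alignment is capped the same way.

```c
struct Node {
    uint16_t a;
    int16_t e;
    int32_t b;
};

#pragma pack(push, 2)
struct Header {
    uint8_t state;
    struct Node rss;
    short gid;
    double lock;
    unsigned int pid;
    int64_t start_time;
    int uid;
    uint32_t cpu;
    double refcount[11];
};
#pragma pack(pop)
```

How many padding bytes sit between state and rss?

Node: @0: a [2B, align 2] → 2; @2: e [2B, align 2] → 4; @4: b [4B, align 4] → 8; size 8, align 4
@0: state [1B, align 1] → 1
+1 pad (align 2)
@2: rss [8B, align 2] → 10

1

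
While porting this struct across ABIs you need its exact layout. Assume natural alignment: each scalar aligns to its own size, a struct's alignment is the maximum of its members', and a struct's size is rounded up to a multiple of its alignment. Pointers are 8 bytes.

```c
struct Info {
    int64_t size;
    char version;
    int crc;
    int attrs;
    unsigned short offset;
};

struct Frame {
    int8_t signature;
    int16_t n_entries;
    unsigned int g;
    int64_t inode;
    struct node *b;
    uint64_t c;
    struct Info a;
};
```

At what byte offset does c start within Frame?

24

Info: size at 0 (size 8, align 8) → ends 8; version at 8 (size 1, align 1) → ends 9; pad 3 to align 4 for crc; crc at 12 (size 4, align 4) → ends 16; attrs at 16 (size 4, align 4) → ends 20; offset at 20 (size 2, align 2) → ends 22; tail pad 2 to reach multiple of 8; total 24 bytes, alignment 8
signature at 0 (size 1, align 1) → ends 1
pad 1 to align 2 for n_entries
n_entries at 2 (size 2, align 2) → ends 4
g at 4 (size 4, align 4) → ends 8
inode at 8 (size 8, align 8) → ends 16
b at 16 (size 8, align 8) → ends 24
c at 24 (size 8, align 8) → ends 32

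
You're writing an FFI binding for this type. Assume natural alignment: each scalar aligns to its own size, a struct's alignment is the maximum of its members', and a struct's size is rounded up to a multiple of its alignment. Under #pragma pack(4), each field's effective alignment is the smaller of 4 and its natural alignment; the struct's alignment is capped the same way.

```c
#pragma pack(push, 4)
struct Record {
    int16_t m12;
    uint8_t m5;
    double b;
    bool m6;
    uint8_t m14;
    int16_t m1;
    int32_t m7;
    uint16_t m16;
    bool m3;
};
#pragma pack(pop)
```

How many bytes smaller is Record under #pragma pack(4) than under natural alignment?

natural layout:
  @0: m12 [2B, align 2] → 2
  @2: m5 [1B, align 1] → 3
  +5 pad (align 8)
  @8: b [8B, align 8] → 16
  @16: m6 [1B, align 1] → 17
  @17: m14 [1B, align 1] → 18
  @18: m1 [2B, align 2] → 20
  @20: m7 [4B, align 4] → 24
  @24: m16 [2B, align 2] → 26
  @26: m3 [1B, align 1] → 27
  +5 tail pad (align 8)
  size 32, align 8
packed(4) layout:
  @0: m12 [2B, align 2] → 2
  @2: m5 [1B, align 1] → 3
  +1 pad (align 4)
  @4: b [8B, align 4] → 12
  @12: m6 [1B, align 1] → 13
  @13: m14 [1B, align 1] → 14
  @14: m1 [2B, align 2] → 16
  @16: m7 [4B, align 4] → 20
  @20: m16 [2B, align 2] → 22
  @22: m3 [1B, align 1] → 23
  +1 tail pad (align 4)
  size 24, align 4
32 − 24 = 8

8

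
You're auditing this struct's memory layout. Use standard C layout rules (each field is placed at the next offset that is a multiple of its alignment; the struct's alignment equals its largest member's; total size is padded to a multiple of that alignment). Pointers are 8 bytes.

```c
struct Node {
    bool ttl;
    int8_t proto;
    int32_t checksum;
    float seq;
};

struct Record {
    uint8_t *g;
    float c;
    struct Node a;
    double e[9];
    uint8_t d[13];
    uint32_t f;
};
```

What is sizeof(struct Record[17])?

2040

Node: ttl at 0 (size 1, align 1) → ends 1; proto at 1 (size 1, align 1) → ends 2; pad 2 to align 4 for checksum; checksum at 4 (size 4, align 4) → ends 8; seq at 8 (size 4, align 4) → ends 12; total 12 bytes, alignment 4
g at 0 (size 8, align 8) → ends 8
c at 8 (size 4, align 4) → ends 12
a at 12 (size 12, align 4) → ends 24
e at 24 (size 72, align 8) → ends 96
d at 96 (size 13, align 1) → ends 109
pad 3 to align 4 for f
f at 112 (size 4, align 4) → ends 116
tail pad 4 to reach multiple of 8
total 120 bytes, alignment 8
array of 17: 17 × 120 = 2040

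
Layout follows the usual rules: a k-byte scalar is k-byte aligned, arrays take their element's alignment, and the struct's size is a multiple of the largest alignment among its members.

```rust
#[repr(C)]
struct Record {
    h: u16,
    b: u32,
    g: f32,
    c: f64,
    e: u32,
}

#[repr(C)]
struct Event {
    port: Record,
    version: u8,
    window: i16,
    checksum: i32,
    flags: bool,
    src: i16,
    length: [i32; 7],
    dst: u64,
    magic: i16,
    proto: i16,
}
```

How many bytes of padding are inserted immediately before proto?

Record: @0: h [2B, align 2] → 2; +2 pad (align 4); @4: b [4B, align 4] → 8; @8: g [4B, align 4] → 12; +4 pad (align 8); @16: c [8B, align 8] → 24; @24: e [4B, align 4] → 28; +4 tail pad (align 8); size 32, align 8
@0: port [32B, align 8] → 32
@32: version [1B, align 1] → 33
+1 pad (align 2)
@34: window [2B, align 2] → 36
@36: checksum [4B, align 4] → 40
@40: flags [1B, align 1] → 41
+1 pad (align 2)
@42: src [2B, align 2] → 44
@44: length [28B, align 4] → 72
@72: dst [8B, align 8] → 80
@80: magic [2B, align 2] → 82
@82: proto [2B, align 2] → 84

0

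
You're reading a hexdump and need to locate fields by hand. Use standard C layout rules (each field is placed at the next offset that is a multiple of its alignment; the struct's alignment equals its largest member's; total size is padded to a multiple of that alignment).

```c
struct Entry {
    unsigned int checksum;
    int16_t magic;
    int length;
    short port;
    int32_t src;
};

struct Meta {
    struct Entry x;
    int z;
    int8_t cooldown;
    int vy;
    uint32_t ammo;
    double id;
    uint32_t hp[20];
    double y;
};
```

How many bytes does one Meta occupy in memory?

136

Entry: checksum at 0 (size 4, align 4) → ends 4; magic at 4 (size 2, align 2) → ends 6; pad 2 to align 4 for length; length at 8 (size 4, align 4) → ends 12; port at 12 (size 2, align 2) → ends 14; pad 2 to align 4 for src; src at 16 (size 4, align 4) → ends 20; total 20 bytes, alignment 4
x at 0 (size 20, align 4) → ends 20
z at 20 (size 4, align 4) → ends 24
cooldown at 24 (size 1, align 1) → ends 25
pad 3 to align 4 for vy
vy at 28 (size 4, align 4) → ends 32
ammo at 32 (size 4, align 4) → ends 36
pad 4 to align 8 for id
id at 40 (size 8, align 8) → ends 48
hp at 48 (size 80, align 4) → ends 128
y at 128 (size 8, align 8) → ends 136
total 136 bytes, alignment 8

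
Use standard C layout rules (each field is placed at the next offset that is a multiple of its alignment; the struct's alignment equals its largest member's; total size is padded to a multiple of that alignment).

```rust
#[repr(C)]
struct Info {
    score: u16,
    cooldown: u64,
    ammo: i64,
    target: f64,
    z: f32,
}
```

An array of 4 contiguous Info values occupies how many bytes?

@0: score [2B, align 2] → 2
+6 pad (align 8)
@8: cooldown [8B, align 8] → 16
@16: ammo [8B, align 8] → 24
@24: target [8B, align 8] → 32
@32: z [4B, align 4] → 36
+4 tail pad (align 8)
size 40, align 8
array of 4: 4 × 40 = 160

160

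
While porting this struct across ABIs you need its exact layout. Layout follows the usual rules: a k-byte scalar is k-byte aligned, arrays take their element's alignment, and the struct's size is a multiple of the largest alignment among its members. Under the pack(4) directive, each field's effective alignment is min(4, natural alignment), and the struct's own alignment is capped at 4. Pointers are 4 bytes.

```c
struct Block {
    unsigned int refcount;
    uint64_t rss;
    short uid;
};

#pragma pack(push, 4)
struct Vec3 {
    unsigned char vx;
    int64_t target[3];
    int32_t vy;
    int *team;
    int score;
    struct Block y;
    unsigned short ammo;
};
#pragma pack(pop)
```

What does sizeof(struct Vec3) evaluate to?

68

Block: 0..4  refcount  (4B, 4-aligned); 4..8  -- padding (4B); 8..16  rss  (8B, 8-aligned); 16..18  uid  (2B, 2-aligned); 18..24  -- tail padding (6B); sizeof = 24, alignof = 8
0..1  vx  (1B, 1-aligned)
1..4  -- padding (3B)
4..28  target  (24B, 4-aligned)
28..32  vy  (4B, 4-aligned)
32..36  team  (4B, 4-aligned)
36..40  score  (4B, 4-aligned)
40..64  y  (24B, 4-aligned)
64..66  ammo  (2B, 2-aligned)
66..68  -- tail padding (2B)
sizeof = 68, alignof = 4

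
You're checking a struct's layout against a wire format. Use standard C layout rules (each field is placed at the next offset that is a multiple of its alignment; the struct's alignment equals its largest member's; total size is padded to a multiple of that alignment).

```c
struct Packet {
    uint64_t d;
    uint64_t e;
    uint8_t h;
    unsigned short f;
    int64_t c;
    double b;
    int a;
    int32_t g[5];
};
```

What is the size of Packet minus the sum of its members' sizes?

@0: d [8B, align 8] → 8
@8: e [8B, align 8] → 16
@16: h [1B, align 1] → 17
+1 pad (align 2)
@18: f [2B, align 2] → 20
+4 pad (align 8)
@24: c [8B, align 8] → 32
@32: b [8B, align 8] → 40
@40: a [4B, align 4] → 44
@44: g [20B, align 4] → 64
size 64, align 8
data bytes 59, size 64 → padding 5

5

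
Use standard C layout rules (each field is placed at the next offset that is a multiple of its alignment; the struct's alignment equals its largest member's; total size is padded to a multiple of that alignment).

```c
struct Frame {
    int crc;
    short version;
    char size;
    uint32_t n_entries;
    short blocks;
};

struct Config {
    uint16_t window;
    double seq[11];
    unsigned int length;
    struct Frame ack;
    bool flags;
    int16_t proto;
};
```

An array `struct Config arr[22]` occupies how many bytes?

2640

Frame: crc at 0 (size 4, align 4) → ends 4; version at 4 (size 2, align 2) → ends 6; size at 6 (size 1, align 1) → ends 7; pad 1 to align 4 for n_entries; n_entries at 8 (size 4, align 4) → ends 12; blocks at 12 (size 2, align 2) → ends 14; tail pad 2 to reach multiple of 4; total 16 bytes, alignment 4
window at 0 (size 2, align 2) → ends 2
pad 6 to align 8 for seq
seq at 8 (size 88, align 8) → ends 96
length at 96 (size 4, align 4) → ends 100
ack at 100 (size 16, align 4) → ends 116
flags at 116 (size 1, align 1) → ends 117
pad 1 to align 2 for proto
proto at 118 (size 2, align 2) → ends 120
total 120 bytes, alignment 8
array of 22: 22 × 120 = 2640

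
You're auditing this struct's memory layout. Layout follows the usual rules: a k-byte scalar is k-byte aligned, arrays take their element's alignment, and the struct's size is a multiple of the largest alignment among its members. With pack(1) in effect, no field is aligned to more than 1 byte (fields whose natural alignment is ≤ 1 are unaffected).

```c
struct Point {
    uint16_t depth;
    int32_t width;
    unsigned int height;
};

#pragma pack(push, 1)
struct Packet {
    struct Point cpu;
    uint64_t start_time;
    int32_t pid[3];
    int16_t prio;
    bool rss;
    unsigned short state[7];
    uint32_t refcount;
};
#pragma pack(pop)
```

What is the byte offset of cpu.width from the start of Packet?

4

Point: 0..2  depth  (2B, 2-aligned); 2..4  -- padding (2B); 4..8  width  (4B, 4-aligned); 8..12  height  (4B, 4-aligned); sizeof = 12, alignof = 4
0..12  cpu  (12B, 1-aligned)
within Point: width at 4
0 + 4 = 4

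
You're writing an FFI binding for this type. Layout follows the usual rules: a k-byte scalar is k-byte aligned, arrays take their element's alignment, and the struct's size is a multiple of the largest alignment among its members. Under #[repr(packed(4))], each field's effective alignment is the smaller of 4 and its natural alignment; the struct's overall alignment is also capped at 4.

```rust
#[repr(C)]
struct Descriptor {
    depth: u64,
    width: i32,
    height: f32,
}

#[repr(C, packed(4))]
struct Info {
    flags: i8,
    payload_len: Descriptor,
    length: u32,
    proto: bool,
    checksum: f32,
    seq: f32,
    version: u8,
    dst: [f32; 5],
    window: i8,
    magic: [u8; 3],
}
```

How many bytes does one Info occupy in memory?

64 bytes

Descriptor: 0..8  depth  (8B, 8-aligned); 8..12  width  (4B, 4-aligned); 12..16  height  (4B, 4-aligned); sizeof = 16, alignof = 8
0..1  flags  (1B, 1-aligned)
1..4  -- padding (3B)
4..20  payload_len  (16B, 4-aligned)
20..24  length  (4B, 4-aligned)
24..25  proto  (1B, 1-aligned)
25..28  -- padding (3B)
28..32  checksum  (4B, 4-aligned)
32..36  seq  (4B, 4-aligned)
36..37  version  (1B, 1-aligned)
37..40  -- padding (3B)
40..60  dst  (20B, 4-aligned)
60..61  window  (1B, 1-aligned)
61..64  magic  (3B, 1-aligned)
sizeof = 64, alignof = 4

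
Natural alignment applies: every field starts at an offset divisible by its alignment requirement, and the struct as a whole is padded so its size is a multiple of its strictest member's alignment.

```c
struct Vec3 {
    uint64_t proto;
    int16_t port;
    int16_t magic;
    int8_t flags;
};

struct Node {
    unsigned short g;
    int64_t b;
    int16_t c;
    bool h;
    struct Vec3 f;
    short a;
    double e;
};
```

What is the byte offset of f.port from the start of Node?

Vec3: @0: proto [8B, align 8] → 8; @8: port [2B, align 2] → 10; @10: magic [2B, align 2] → 12; @12: flags [1B, align 1] → 13; +3 tail pad (align 8); size 16, align 8
@0: g [2B, align 2] → 2
+6 pad (align 8)
@8: b [8B, align 8] → 16
@16: c [2B, align 2] → 18
@18: h [1B, align 1] → 19
+5 pad (align 8)
@24: f [16B, align 8] → 40
within Vec3: port at 8
24 + 8 = 32

32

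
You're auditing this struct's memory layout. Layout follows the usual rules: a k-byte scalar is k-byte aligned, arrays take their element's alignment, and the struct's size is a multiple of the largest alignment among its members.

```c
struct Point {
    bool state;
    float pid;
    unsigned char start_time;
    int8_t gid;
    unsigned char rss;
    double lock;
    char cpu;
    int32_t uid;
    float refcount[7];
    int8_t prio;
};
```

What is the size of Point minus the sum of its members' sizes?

state at 0 (size 1, align 1) → ends 1
pad 3 to align 4 for pid
pid at 4 (size 4, align 4) → ends 8
start_time at 8 (size 1, align 1) → ends 9
gid at 9 (size 1, align 1) → ends 10
rss at 10 (size 1, align 1) → ends 11
pad 5 to align 8 for lock
lock at 16 (size 8, align 8) → ends 24
cpu at 24 (size 1, align 1) → ends 25
pad 3 to align 4 for uid
uid at 28 (size 4, align 4) → ends 32
refcount at 32 (size 28, align 4) → ends 60
prio at 60 (size 1, align 1) → ends 61
tail pad 3 to reach multiple of 8
total 64 bytes, alignment 8
data bytes 50, size 64 → padding 14

14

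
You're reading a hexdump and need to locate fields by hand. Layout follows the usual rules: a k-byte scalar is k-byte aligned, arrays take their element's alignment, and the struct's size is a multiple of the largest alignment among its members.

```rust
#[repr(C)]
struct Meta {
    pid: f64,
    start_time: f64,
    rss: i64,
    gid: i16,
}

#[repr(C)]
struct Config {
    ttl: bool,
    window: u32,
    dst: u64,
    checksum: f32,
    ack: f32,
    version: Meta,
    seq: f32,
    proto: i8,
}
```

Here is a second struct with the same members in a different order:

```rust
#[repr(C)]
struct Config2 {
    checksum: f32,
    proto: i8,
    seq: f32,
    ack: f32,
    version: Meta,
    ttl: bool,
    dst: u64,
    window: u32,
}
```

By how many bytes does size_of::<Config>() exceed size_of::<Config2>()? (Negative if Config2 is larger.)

-8

Meta: 0..8  pid  (8B, 8-aligned); 8..16  start_time  (8B, 8-aligned); 16..24  rss  (8B, 8-aligned); 24..26  gid  (2B, 2-aligned); 26..32  -- tail padding (6B); sizeof = 32, alignof = 8
0..1  ttl  (1B, 1-aligned)
1..4  -- padding (3B)
4..8  window  (4B, 4-aligned)
8..16  dst  (8B, 8-aligned)
16..20  checksum  (4B, 4-aligned)
20..24  ack  (4B, 4-aligned)
24..56  version  (32B, 8-aligned)
56..60  seq  (4B, 4-aligned)
60..61  proto  (1B, 1-aligned)
61..64  -- tail padding (3B)
sizeof = 64, alignof = 8
— Config2 —
0..4  checksum  (4B, 4-aligned)
4..5  proto  (1B, 1-aligned)
5..8  -- padding (3B)
8..12  seq  (4B, 4-aligned)
12..16  ack  (4B, 4-aligned)
16..48  version  (32B, 8-aligned)
48..49  ttl  (1B, 1-aligned)
49..56  -- padding (7B)
56..64  dst  (8B, 8-aligned)
64..68  window  (4B, 4-aligned)
68..72  -- tail padding (4B)
sizeof = 72, alignof = 8
64 − 72 = -8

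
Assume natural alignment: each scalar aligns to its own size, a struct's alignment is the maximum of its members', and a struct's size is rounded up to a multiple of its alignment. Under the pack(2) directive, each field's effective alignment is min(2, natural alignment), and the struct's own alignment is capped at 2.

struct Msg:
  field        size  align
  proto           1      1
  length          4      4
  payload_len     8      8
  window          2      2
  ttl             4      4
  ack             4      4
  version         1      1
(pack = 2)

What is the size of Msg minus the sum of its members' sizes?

@0: proto [1B, align 1] → 1
+1 pad (align 2)
@2: length [4B, align 2] → 6
@6: payload_len [8B, align 2] → 14
@14: window [2B, align 2] → 16
@16: ttl [4B, align 2] → 20
@20: ack [4B, align 2] → 24
@24: version [1B, align 1] → 25
+1 tail pad (align 2)
size 26, align 2
data bytes 24, size 26 → padding 2

2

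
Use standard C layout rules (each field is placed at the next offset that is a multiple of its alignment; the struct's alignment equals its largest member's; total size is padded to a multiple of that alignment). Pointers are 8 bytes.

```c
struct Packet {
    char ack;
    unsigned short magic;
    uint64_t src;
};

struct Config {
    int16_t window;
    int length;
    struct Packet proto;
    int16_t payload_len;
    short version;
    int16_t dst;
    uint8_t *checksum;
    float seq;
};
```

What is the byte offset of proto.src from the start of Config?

16

Packet: ack at 0 (size 1, align 1) → ends 1; pad 1 to align 2 for magic; magic at 2 (size 2, align 2) → ends 4; pad 4 to align 8 for src; src at 8 (size 8, align 8) → ends 16; total 16 bytes, alignment 8
window at 0 (size 2, align 2) → ends 2
pad 2 to align 4 for length
length at 4 (size 4, align 4) → ends 8
proto at 8 (size 16, align 8) → ends 24
within Packet: src at 8
8 + 8 = 16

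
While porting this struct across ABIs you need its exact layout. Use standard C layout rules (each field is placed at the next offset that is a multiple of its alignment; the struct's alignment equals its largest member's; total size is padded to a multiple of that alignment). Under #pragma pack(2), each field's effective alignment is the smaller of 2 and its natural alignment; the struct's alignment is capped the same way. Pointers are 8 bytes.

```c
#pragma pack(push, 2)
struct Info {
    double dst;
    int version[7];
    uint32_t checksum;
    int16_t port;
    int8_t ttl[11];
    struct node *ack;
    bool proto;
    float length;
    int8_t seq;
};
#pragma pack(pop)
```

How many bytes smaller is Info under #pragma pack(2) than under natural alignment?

natural layout:
  0..8  dst  (8B, 8-aligned)
  8..36  version  (28B, 4-aligned)
  36..40  checksum  (4B, 4-aligned)
  40..42  port  (2B, 2-aligned)
  42..53  ttl  (11B, 1-aligned)
  53..56  -- padding (3B)
  56..64  ack  (8B, 8-aligned)
  64..65  proto  (1B, 1-aligned)
  65..68  -- padding (3B)
  68..72  length  (4B, 4-aligned)
  72..73  seq  (1B, 1-aligned)
  73..80  -- tail padding (7B)
  sizeof = 80, alignof = 8
packed(2) layout:
  0..8  dst  (8B, 2-aligned)
  8..36  version  (28B, 2-aligned)
  36..40  checksum  (4B, 2-aligned)
  40..42  port  (2B, 2-aligned)
  42..53  ttl  (11B, 1-aligned)
  53..54  -- padding (1B)
  54..62  ack  (8B, 2-aligned)
  62..63  proto  (1B, 1-aligned)
  63..64  -- padding (1B)
  64..68  length  (4B, 2-aligned)
  68..69  seq  (1B, 1-aligned)
  69..70  -- tail padding (1B)
  sizeof = 70, alignof = 2
80 − 70 = 10

10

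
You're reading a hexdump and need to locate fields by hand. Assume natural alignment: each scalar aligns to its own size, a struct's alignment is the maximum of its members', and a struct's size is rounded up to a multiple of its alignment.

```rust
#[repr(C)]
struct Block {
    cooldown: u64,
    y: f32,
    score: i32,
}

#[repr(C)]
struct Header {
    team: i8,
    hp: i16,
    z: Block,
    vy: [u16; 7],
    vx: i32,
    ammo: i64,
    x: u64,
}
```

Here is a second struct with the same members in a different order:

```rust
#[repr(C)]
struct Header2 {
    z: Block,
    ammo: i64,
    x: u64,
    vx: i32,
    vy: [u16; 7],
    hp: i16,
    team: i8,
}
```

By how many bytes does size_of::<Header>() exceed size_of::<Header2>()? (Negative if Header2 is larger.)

Block: cooldown at 0 (size 8, align 8) → ends 8; y at 8 (size 4, align 4) → ends 12; score at 12 (size 4, align 4) → ends 16; total 16 bytes, alignment 8
team at 0 (size 1, align 1) → ends 1
pad 1 to align 2 for hp
hp at 2 (size 2, align 2) → ends 4
pad 4 to align 8 for z
z at 8 (size 16, align 8) → ends 24
vy at 24 (size 14, align 2) → ends 38
pad 2 to align 4 for vx
vx at 40 (size 4, align 4) → ends 44
pad 4 to align 8 for ammo
ammo at 48 (size 8, align 8) → ends 56
x at 56 (size 8, align 8) → ends 64
total 64 bytes, alignment 8
— Header2 —
z at 0 (size 16, align 8) → ends 16
ammo at 16 (size 8, align 8) → ends 24
x at 24 (size 8, align 8) → ends 32
vx at 32 (size 4, align 4) → ends 36
vy at 36 (size 14, align 2) → ends 50
hp at 50 (size 2, align 2) → ends 52
team at 52 (size 1, align 1) → ends 53
tail pad 3 to reach multiple of 8
total 56 bytes, alignment 8
64 − 56 = 8

8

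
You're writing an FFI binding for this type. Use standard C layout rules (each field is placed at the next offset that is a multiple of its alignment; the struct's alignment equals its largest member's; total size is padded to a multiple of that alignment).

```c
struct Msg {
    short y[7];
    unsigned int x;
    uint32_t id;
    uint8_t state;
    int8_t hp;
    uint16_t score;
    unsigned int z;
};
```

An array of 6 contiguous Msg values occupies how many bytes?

0..14  y  (14B, 2-aligned)
14..16  -- padding (2B)
16..20  x  (4B, 4-aligned)
20..24  id  (4B, 4-aligned)
24..25  state  (1B, 1-aligned)
25..26  hp  (1B, 1-aligned)
26..28  score  (2B, 2-aligned)
28..32  z  (4B, 4-aligned)
sizeof = 32, alignof = 4
array of 6: 6 × 32 = 192

192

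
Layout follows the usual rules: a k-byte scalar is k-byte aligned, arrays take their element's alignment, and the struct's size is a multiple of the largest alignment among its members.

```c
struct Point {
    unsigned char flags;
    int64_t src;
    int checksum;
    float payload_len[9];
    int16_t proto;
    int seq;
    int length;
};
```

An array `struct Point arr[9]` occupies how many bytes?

flags at 0 (size 1, align 1) → ends 1
pad 7 to align 8 for src
src at 8 (size 8, align 8) → ends 16
checksum at 16 (size 4, align 4) → ends 20
payload_len at 20 (size 36, align 4) → ends 56
proto at 56 (size 2, align 2) → ends 58
pad 2 to align 4 for seq
seq at 60 (size 4, align 4) → ends 64
length at 64 (size 4, align 4) → ends 68
tail pad 4 to reach multiple of 8
total 72 bytes, alignment 8
array of 9: 9 × 72 = 648

648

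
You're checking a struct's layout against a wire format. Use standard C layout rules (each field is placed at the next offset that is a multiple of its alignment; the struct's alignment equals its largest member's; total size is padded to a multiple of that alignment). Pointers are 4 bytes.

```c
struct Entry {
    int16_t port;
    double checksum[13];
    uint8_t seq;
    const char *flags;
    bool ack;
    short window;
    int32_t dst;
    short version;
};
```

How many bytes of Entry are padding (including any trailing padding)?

16

port at 0 (size 2, align 2) → ends 2
pad 6 to align 8 for checksum
checksum at 8 (size 104, align 8) → ends 112
seq at 112 (size 1, align 1) → ends 113
pad 3 to align 4 for flags
flags at 116 (size 4, align 4) → ends 120
ack at 120 (size 1, align 1) → ends 121
pad 1 to align 2 for window
window at 122 (size 2, align 2) → ends 124
dst at 124 (size 4, align 4) → ends 128
version at 128 (size 2, align 2) → ends 130
tail pad 6 to reach multiple of 8
total 136 bytes, alignment 8
data bytes 120, size 136 → padding 16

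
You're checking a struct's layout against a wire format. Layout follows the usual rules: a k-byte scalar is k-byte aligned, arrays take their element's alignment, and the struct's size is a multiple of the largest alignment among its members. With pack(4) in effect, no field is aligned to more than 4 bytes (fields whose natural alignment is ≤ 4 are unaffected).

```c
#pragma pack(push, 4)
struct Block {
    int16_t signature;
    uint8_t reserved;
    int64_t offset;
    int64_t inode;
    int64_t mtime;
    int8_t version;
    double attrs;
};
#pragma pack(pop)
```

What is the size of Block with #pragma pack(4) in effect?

40

@0: signature [2B, align 2] → 2
@2: reserved [1B, align 1] → 3
+1 pad (align 4)
@4: offset [8B, align 4] → 12
@12: inode [8B, align 4] → 20
@20: mtime [8B, align 4] → 28
@28: version [1B, align 1] → 29
+3 pad (align 4)
@32: attrs [8B, align 4] → 40
size 40, align 4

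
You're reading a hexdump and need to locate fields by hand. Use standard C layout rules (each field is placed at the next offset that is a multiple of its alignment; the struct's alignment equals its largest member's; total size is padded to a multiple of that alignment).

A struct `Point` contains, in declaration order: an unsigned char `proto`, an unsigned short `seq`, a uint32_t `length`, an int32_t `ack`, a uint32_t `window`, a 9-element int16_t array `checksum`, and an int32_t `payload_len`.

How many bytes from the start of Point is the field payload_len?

proto at 0 (size 1, align 1) → ends 1
pad 1 to align 2 for seq
seq at 2 (size 2, align 2) → ends 4
length at 4 (size 4, align 4) → ends 8
ack at 8 (size 4, align 4) → ends 12
window at 12 (size 4, align 4) → ends 16
checksum at 16 (size 18, align 2) → ends 34
pad 2 to align 4 for payload_len
payload_len at 36 (size 4, align 4) → ends 40

36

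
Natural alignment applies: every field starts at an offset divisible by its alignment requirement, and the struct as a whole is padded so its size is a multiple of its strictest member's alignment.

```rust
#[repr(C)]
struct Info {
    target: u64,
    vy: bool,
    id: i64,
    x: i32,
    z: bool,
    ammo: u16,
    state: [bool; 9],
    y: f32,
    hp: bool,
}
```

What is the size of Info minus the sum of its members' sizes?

target at 0 (size 8, align 8) → ends 8
vy at 8 (size 1, align 1) → ends 9
pad 7 to align 8 for id
id at 16 (size 8, align 8) → ends 24
x at 24 (size 4, align 4) → ends 28
z at 28 (size 1, align 1) → ends 29
pad 1 to align 2 for ammo
ammo at 30 (size 2, align 2) → ends 32
state at 32 (size 9, align 1) → ends 41
pad 3 to align 4 for y
y at 44 (size 4, align 4) → ends 48
hp at 48 (size 1, align 1) → ends 49
tail pad 7 to reach multiple of 8
total 56 bytes, alignment 8
data bytes 38, size 56 → padding 18

18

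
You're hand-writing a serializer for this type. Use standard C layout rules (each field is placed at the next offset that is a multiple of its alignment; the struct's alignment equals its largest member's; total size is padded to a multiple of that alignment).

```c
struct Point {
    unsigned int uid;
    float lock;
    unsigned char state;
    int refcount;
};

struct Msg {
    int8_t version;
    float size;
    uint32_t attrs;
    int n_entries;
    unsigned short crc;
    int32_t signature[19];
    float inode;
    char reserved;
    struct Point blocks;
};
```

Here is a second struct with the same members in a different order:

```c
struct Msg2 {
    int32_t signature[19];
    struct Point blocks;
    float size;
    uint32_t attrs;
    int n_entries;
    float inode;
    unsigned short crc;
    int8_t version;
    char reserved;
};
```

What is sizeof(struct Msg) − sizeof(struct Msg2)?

Point: uid at 0 (size 4, align 4) → ends 4; lock at 4 (size 4, align 4) → ends 8; state at 8 (size 1, align 1) → ends 9; pad 3 to align 4 for refcount; refcount at 12 (size 4, align 4) → ends 16; total 16 bytes, alignment 4
version at 0 (size 1, align 1) → ends 1
pad 3 to align 4 for size
size at 4 (size 4, align 4) → ends 8
attrs at 8 (size 4, align 4) → ends 12
n_entries at 12 (size 4, align 4) → ends 16
crc at 16 (size 2, align 2) → ends 18
pad 2 to align 4 for signature
signature at 20 (size 76, align 4) → ends 96
inode at 96 (size 4, align 4) → ends 100
reserved at 100 (size 1, align 1) → ends 101
pad 3 to align 4 for blocks
blocks at 104 (size 16, align 4) → ends 120
total 120 bytes, alignment 4
— Msg2 —
signature at 0 (size 76, align 4) → ends 76
blocks at 76 (size 16, align 4) → ends 92
size at 92 (size 4, align 4) → ends 96
attrs at 96 (size 4, align 4) → ends 100
n_entries at 100 (size 4, align 4) → ends 104
inode at 104 (size 4, align 4) → ends 108
crc at 108 (size 2, align 2) → ends 110
version at 110 (size 1, align 1) → ends 111
reserved at 111 (size 1, align 1) → ends 112
total 112 bytes, alignment 4
120 − 112 = 8

8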